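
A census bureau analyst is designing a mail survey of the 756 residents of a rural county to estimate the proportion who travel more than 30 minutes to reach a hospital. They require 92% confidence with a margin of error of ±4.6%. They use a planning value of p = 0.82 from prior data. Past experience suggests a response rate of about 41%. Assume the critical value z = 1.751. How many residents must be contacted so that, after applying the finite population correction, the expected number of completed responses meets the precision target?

Completed interviews needed (unadjusted): n₀ = 1.751² × 0.1476 / 0.046² ≈ 213.87 → 214.
FPC for N = 756: n = 214 / (1 + 213/756) = 214 / 1.2817 ≈ 166.96 → 167.
At a 41% response rate, contacts needed = 167 / 0.41 ≈ 407.32 → 408.

408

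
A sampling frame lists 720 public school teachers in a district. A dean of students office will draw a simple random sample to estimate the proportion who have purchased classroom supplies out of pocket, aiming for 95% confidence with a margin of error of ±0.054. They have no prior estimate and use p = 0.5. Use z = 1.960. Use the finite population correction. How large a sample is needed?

Unadjusted: n₀ = 1.960² × 0.50 × 0.50 / 0.054² ≈ 329.36, so n₀ = 330.
Finite population correction with N = 720: n = n₀ / (1 + (n₀−1)/N) = 330 / (1 + 329/720) = 330 / 1.4569 ≈ 226.50.
Rounding up, n = 227.

227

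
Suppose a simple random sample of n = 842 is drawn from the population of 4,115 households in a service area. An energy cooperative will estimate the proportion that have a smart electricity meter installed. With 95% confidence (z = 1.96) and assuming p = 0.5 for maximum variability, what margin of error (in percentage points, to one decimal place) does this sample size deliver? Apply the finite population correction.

Finite-population factor: (N−n)/(N−1) = (4115−842)/(4115−1) = 0.7956.
SE(p̂) = √[p(1−p)/n · (N−n)/(N−1)] = √[0.2500/842 × 0.7956] = 0.01537.
E = z × SE = 1.96 × 0.01537 = 0.03012 ≈ 3.0 percentage points.

3.0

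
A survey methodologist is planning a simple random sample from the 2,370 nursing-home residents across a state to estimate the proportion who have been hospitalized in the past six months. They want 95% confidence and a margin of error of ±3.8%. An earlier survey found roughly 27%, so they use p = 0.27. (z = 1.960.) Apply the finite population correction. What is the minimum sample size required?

430

Unadjusted: n₀ = 1.960² × 0.27 × 0.73 / 0.038² ≈ 524.36, so n₀ = 525.
Finite population correction with N = 2,370: n = n₀ / (1 + (n₀−1)/N) = 525 / (1 + 524/2370) = 525 / 1.2211 ≈ 429.94.
Rounding up, n = 430.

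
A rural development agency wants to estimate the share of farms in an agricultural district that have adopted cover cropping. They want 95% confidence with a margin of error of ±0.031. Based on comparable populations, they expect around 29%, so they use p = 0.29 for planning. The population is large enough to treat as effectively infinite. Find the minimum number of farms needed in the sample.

824

For 95% confidence, z = 1.960.
With p = 0.29, p(1−p) = 0.2059.
n = z²·p(1−p)/E² = 1.960² × 0.2059 / 0.031² = 3.8416 × 0.2059 / 0.000961 ≈ 823.09.
Rounding up gives n = 824.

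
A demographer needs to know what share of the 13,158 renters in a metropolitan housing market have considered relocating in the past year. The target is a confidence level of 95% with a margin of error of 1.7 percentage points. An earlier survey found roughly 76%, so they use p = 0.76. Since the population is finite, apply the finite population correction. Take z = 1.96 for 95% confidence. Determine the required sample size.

2048

Unadjusted: n₀ = 1.96² × 0.76 × 0.24 / 0.017² ≈ 2424.59, so n₀ = 2425.
Finite population correction with N = 13,158: n = n₀ / (1 + (n₀−1)/N) = 2425 / (1 + 2424/13158) = 2425 / 1.1842 ≈ 2047.76.
Rounding up, n = 2048.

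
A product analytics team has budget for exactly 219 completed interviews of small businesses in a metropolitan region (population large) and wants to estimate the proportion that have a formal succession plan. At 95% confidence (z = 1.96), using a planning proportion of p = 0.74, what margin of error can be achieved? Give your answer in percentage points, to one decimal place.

5.8

SE(p̂) = √[p(1−p)/n] = √[0.1924/219] = 0.02964.
E = z × SE = 1.96 × 0.02964 = 0.05809, or 5.8 percentage points.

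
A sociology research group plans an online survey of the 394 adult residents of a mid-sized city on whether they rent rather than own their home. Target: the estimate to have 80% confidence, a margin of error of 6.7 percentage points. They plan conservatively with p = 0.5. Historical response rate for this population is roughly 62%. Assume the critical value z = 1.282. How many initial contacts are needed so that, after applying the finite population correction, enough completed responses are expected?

Completed interviews needed (unadjusted): n₀ = 1.282² × 0.2500 / 0.067² ≈ 91.53 → 92.
FPC for N = 394: n = 92 / (1 + 91/394) = 92 / 1.2310 ≈ 74.74 → 75.
At a 62% response rate, contacts needed = 75 / 0.62 ≈ 120.97 → 121.

121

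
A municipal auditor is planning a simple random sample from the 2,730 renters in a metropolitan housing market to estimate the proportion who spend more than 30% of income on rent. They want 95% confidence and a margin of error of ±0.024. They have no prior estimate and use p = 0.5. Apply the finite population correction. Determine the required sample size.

1036

For 95% confidence, z = 1.96.
Unadjusted: n₀ = 1.96² × 0.50 × 0.50 / 0.024² ≈ 1667.36, so n₀ = 1668.
Finite population correction with N = 2,730: n = n₀ / (1 + (n₀−1)/N) = 1668 / (1 + 1667/2730) = 1668 / 1.6106 ≈ 1035.62.
Rounding up, n = 1036.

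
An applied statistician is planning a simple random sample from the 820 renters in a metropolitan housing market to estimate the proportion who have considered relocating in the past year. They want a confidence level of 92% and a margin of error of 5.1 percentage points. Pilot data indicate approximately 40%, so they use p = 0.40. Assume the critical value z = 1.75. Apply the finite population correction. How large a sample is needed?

211

Unadjusted: n₀ = 1.75² × 0.40 × 0.60 / 0.051² ≈ 282.58, so n₀ = 283.
Finite population correction with N = 820: n = n₀ / (1 + (n₀−1)/N) = 283 / (1 + 282/820) = 283 / 1.3439 ≈ 210.58.
Rounding up, n = 211.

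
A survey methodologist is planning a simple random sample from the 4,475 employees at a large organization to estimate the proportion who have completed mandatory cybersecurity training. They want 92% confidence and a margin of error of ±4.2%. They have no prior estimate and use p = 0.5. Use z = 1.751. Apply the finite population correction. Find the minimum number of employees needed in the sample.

397

Unadjusted: n₀ = 1.751² × 0.50 × 0.50 / 0.042² ≈ 434.52, so n₀ = 435.
Finite population correction with N = 4,475: n = n₀ / (1 + (n₀−1)/N) = 435 / (1 + 434/4475) = 435 / 1.0970 ≈ 396.54.
Rounding up, n = 397.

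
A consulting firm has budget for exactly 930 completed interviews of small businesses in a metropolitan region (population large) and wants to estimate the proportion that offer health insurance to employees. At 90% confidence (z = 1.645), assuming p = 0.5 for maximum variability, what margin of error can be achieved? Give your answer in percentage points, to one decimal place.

SE(p̂) = √[p(1−p)/n] = √[0.2500/930] = 0.01640.
E = z × SE = 1.645 × 0.01640 = 0.02697, or 2.7 percentage points.

2.7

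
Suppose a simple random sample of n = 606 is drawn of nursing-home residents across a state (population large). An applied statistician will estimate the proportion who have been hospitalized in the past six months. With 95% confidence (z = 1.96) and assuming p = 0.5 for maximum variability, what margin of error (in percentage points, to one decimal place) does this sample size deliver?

4.0

SE(p̂) = √[p(1−p)/n] = √[0.2500/606] = 0.02031.
E = z × SE = 1.96 × 0.02031 = 0.03981, or 4.0 percentage points.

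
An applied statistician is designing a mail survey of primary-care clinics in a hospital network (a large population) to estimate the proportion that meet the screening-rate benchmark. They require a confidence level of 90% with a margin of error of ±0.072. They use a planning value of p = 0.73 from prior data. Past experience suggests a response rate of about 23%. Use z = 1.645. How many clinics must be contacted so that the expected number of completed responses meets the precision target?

Completed interviews needed: n₀ = 1.645² × 0.1971 / 0.072² ≈ 102.89 → 103.
At a 23% response rate, contacts needed = 103 / 0.23 ≈ 447.83 → 448.

448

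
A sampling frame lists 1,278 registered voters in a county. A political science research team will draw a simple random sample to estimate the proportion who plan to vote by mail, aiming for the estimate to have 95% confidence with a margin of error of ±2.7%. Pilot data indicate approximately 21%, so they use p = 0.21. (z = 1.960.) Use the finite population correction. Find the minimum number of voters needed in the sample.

Unadjusted: n₀ = 1.960² × 0.21 × 0.79 / 0.027² ≈ 874.24, so n₀ = 875.
Finite population correction with N = 1,278: n = n₀ / (1 + (n₀−1)/N) = 875 / (1 + 874/1278) = 875 / 1.6839 ≈ 519.63.
Rounding up, n = 520.

520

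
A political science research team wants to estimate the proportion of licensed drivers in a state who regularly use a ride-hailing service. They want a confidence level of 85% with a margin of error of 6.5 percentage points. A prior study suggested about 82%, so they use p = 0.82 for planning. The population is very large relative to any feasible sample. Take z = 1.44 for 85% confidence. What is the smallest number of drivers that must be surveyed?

With p = 0.82, p(1−p) = 0.1476.
n = z²·p(1−p)/E² = 1.44² × 0.1476 / 0.065² = 2.0736 × 0.1476 / 0.004225 ≈ 72.44.
Rounding up gives n = 73.

73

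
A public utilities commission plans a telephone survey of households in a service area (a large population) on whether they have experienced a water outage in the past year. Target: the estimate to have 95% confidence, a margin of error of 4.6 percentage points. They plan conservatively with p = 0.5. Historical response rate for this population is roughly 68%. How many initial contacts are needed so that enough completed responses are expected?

For 95% confidence, z = 1.960.
Completed interviews needed: n₀ = 1.960² × 0.2500 / 0.046² ≈ 453.88 → 454.
At a 68% response rate, contacts needed = 454 / 0.68 ≈ 667.65 → 668.

668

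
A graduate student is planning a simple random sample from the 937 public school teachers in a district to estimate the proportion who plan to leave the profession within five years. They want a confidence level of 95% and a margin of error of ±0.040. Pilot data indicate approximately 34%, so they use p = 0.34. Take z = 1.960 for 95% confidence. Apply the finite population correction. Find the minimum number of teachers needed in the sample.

Unadjusted: n₀ = 1.960² × 0.34 × 0.66 / 0.040² ≈ 538.78, so n₀ = 539.
Finite population correction with N = 937: n = n₀ / (1 + (n₀−1)/N) = 539 / (1 + 538/937) = 539 / 1.5742 ≈ 342.40.
Rounding up, n = 343.

343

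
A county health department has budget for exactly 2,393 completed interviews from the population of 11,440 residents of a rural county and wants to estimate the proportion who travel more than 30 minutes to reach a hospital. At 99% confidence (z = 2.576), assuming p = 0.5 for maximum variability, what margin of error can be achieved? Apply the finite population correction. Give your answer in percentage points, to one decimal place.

Finite-population factor: (N−n)/(N−1) = (11440−2393)/(11440−1) = 0.7909.
SE(p̂) = √[p(1−p)/n · (N−n)/(N−1)] = √[0.2500/2393 × 0.7909] = 0.00909.
E = z × SE = 2.576 × 0.00909 = 0.02342 ≈ 2.3 percentage points.

2.3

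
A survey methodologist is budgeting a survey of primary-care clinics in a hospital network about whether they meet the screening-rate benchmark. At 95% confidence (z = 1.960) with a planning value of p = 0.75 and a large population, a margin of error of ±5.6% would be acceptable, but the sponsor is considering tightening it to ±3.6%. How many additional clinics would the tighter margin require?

326

At ±5.6%: n = 1.960² × 0.1875 / 0.056² ≈ 229.69 → 230.
At ±3.6%: n = 1.960² × 0.1875 / 0.036² ≈ 555.79 → 556.
Additional respondents: 556 − 230 = 326.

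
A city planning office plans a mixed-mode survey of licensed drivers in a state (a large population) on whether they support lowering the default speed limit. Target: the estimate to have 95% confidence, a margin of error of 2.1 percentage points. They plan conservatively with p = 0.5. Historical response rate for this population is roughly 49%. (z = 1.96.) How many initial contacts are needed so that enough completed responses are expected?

4445

Completed interviews needed: n₀ = 1.96² × 0.2500 / 0.021² ≈ 2177.78 → 2178.
At a 49% response rate, contacts needed = 2178 / 0.49 ≈ 4444.90 → 4445.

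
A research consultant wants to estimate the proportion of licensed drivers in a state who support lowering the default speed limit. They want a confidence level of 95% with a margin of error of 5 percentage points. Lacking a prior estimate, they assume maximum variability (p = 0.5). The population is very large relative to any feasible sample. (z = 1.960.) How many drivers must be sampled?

With p = 0.5, p(1−p) = 0.25.
n = z²·p(1−p)/E² = 1.960² × 0.2500 / 0.050² = 3.8416 × 0.2500 / 0.002500 ≈ 384.16.
Rounding up gives n = 385.

385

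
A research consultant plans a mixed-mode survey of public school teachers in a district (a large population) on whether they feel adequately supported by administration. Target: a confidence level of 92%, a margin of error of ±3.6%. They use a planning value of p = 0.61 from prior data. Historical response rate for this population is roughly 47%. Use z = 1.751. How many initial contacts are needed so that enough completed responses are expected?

Completed interviews needed: n₀ = 1.751² × 0.2379 / 0.036² ≈ 562.81 → 563.
At a 47% response rate, contacts needed = 563 / 0.47 ≈ 1197.87 → 1198.

1198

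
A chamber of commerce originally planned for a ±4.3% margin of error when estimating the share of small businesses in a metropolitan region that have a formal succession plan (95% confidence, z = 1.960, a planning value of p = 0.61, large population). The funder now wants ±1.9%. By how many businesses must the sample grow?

2037

At ±4.3%: n = 1.960² × 0.2379 / 0.043² ≈ 494.28 → 495.
At ±1.9%: n = 1.960² × 0.2379 / 0.019² ≈ 2531.63 → 2532.
Additional respondents: 2532 − 495 = 2037.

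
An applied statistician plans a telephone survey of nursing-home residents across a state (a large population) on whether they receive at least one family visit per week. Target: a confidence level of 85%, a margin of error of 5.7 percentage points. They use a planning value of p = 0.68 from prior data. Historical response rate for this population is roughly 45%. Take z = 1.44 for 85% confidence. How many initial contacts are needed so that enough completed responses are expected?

309

Completed interviews needed: n₀ = 1.44² × 0.2176 / 0.057² ≈ 138.88 → 139.
At a 45% response rate, contacts needed = 139 / 0.45 ≈ 308.89 → 309.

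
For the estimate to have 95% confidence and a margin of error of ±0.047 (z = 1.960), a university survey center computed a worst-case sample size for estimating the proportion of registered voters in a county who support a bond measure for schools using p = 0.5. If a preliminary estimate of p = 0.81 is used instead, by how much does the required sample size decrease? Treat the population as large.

Conservative (p = 0.5): n = 1.960² × 0.25 / 0.047² ≈ 434.77 → 435.
Using p = 0.81: p(1−p) = 0.1539, so n = 1.960² × 0.1539 / 0.047² ≈ 267.64 → 268.
Reduction: 435 − 268 = 167.

167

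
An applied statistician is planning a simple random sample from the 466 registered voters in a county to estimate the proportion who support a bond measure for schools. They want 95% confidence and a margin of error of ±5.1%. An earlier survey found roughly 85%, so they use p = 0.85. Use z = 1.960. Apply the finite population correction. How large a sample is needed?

Unadjusted: n₀ = 1.960² × 0.85 × 0.15 / 0.051² ≈ 188.31, so n₀ = 189.
Finite population correction with N = 466: n = n₀ / (1 + (n₀−1)/N) = 189 / (1 + 188/466) = 189 / 1.4034 ≈ 134.67.
Rounding up, n = 135.

135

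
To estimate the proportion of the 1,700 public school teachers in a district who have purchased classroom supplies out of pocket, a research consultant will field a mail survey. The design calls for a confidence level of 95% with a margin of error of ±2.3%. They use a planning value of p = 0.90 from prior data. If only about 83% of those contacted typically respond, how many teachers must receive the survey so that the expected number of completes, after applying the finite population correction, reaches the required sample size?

570

For 95% confidence, z = 1.96.
Completed interviews needed (unadjusted): n₀ = 1.96² × 0.0900 / 0.023² ≈ 653.58 → 654.
FPC for N = 1,700: n = 654 / (1 + 653/1700) = 654 / 1.3841 ≈ 472.50 → 473.
At an 83% response rate, contacts needed = 473 / 0.83 ≈ 569.88 → 570.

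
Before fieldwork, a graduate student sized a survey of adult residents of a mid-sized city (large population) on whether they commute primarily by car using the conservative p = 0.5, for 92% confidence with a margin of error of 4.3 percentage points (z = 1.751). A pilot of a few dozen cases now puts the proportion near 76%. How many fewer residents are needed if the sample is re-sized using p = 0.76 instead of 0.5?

112

Conservative (p = 0.5): n = 1.751² × 0.25 / 0.043² ≈ 414.55 → 415.
Using p = 0.76: p(1−p) = 0.1824, so n = 1.751² × 0.1824 / 0.043² ≈ 302.45 → 303.
Reduction: 415 − 303 = 112.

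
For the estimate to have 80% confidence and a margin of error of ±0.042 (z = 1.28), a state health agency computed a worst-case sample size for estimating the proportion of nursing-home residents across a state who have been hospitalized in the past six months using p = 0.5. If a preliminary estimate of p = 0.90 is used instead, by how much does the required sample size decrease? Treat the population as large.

149

Conservative (p = 0.5): n = 1.28² × 0.25 / 0.042² ≈ 232.20 → 233.
Using p = 0.90: p(1−p) = 0.0900, so n = 1.28² × 0.0900 / 0.042² ≈ 83.59 → 84.
Reduction: 233 − 84 = 149.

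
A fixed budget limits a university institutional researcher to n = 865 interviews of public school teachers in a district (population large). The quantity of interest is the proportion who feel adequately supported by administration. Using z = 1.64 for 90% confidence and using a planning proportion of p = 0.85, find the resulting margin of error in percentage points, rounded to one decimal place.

SE(p̂) = √[p(1−p)/n] = √[0.1275/865] = 0.01214.
E = z × SE = 1.64 × 0.01214 = 0.01991, or 2.0 percentage points.

2.0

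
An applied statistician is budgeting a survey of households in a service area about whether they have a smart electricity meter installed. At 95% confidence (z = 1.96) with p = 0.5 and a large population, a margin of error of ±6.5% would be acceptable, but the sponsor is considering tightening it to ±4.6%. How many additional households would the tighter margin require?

226

At ±6.5%: n = 1.96² × 0.2500 / 0.065² ≈ 227.31 → 228.
At ±4.6%: n = 1.96² × 0.2500 / 0.046² ≈ 453.88 → 454.
Additional respondents: 454 − 228 = 226.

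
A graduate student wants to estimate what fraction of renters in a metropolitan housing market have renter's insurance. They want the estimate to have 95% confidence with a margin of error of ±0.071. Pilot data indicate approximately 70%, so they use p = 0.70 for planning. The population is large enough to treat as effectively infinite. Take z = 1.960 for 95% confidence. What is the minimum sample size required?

161

With p = 0.70, p(1−p) = 0.2100.
n = z²·p(1−p)/E² = 1.960² × 0.2100 / 0.071² = 3.8416 × 0.2100 / 0.005041 ≈ 160.03.
Rounding up gives n = 161.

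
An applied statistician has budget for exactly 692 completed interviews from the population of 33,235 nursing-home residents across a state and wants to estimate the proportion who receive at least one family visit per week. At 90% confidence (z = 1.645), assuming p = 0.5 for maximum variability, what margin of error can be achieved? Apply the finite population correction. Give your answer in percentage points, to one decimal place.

3.1

Finite-population factor: (N−n)/(N−1) = (33235−692)/(33235−1) = 0.9792.
SE(p̂) = √[p(1−p)/n · (N−n)/(N−1)] = √[0.2500/692 × 0.9792] = 0.01881.
E = z × SE = 1.645 × 0.01881 = 0.03094 ≈ 3.1 percentage points.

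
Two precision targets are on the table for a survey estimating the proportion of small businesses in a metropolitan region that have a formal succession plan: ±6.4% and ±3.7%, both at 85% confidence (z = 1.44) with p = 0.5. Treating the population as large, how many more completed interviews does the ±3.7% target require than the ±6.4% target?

At ±6.4%: n = 1.44² × 0.2500 / 0.064² ≈ 126.56 → 127.
At ±3.7%: n = 1.44² × 0.2500 / 0.037² ≈ 378.67 → 379.
Additional respondents: 379 − 127 = 252.

252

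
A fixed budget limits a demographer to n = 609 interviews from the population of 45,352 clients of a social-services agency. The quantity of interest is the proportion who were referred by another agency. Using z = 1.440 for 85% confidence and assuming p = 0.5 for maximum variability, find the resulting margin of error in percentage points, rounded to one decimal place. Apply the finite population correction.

Finite-population factor: (N−n)/(N−1) = (45352−609)/(45352−1) = 0.9866.
SE(p̂) = √[p(1−p)/n · (N−n)/(N−1)] = √[0.2500/609 × 0.9866] = 0.02012.
E = z × SE = 1.440 × 0.02012 = 0.02898 ≈ 2.9 percentage points.

2.9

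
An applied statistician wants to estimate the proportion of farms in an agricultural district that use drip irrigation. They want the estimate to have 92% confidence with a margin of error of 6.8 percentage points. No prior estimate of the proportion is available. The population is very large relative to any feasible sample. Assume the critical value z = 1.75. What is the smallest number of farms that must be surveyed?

With no prior estimate, use p = 0.5, giving p(1−p) = 0.25.
n = z²·p(1−p)/E² = 1.75² × 0.2500 / 0.068² = 3.0625 × 0.2500 / 0.004624 ≈ 165.58.
Rounding up gives n = 166.

166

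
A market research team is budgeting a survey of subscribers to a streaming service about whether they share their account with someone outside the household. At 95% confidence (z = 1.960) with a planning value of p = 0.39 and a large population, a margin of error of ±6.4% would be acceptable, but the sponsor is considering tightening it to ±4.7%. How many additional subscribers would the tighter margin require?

190

At ±6.4%: n = 1.960² × 0.2379 / 0.064² ≈ 223.12 → 224.
At ±4.7%: n = 1.960² × 0.2379 / 0.047² ≈ 413.72 → 414.
Additional respondents: 414 − 224 = 190.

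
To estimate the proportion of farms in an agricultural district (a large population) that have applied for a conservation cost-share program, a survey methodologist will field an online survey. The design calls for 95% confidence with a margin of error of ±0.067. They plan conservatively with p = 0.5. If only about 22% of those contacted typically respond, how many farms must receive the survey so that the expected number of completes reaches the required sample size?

973

For 95% confidence, z = 1.960.
Completed interviews needed: n₀ = 1.960² × 0.2500 / 0.067² ≈ 213.95 → 214.
At a 22% response rate, contacts needed = 214 / 0.22 ≈ 972.73 → 973.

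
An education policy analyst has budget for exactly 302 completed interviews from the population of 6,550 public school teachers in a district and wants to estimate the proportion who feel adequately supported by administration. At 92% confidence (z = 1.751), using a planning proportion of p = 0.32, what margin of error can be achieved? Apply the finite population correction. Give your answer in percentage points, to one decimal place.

Finite-population factor: (N−n)/(N−1) = (6550−302)/(6550−1) = 0.9540.
SE(p̂) = √[p(1−p)/n · (N−n)/(N−1)] = √[0.2176/302 × 0.9540] = 0.02622.
E = z × SE = 1.751 × 0.02622 = 0.04591 ≈ 4.6 percentage points.

4.6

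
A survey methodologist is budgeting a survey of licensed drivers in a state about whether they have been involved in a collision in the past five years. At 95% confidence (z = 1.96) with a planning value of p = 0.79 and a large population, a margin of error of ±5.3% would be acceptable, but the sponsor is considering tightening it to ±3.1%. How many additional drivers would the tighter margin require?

437

At ±5.3%: n = 1.96² × 0.1659 / 0.053² ≈ 226.89 → 227.
At ±3.1%: n = 1.96² × 0.1659 / 0.031² ≈ 663.19 → 664.
Additional respondents: 664 − 227 = 437.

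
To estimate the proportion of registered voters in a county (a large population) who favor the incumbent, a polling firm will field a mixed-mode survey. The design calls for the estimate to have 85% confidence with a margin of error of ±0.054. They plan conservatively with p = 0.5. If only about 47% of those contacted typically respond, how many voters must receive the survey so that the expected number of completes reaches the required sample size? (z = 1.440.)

379

Completed interviews needed: n₀ = 1.440² × 0.2500 / 0.054² ≈ 177.78 → 178.
At a 47% response rate, contacts needed = 178 / 0.47 ≈ 378.72 → 379.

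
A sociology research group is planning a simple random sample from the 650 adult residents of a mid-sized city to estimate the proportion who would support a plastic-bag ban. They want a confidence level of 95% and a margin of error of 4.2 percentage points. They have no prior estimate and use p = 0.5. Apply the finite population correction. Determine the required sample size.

For 95% confidence, z = 1.960.
Unadjusted: n₀ = 1.960² × 0.50 × 0.50 / 0.042² ≈ 544.44, so n₀ = 545.
Finite population correction with N = 650: n = n₀ / (1 + (n₀−1)/N) = 545 / (1 + 544/650) = 545 / 1.8369 ≈ 296.69.
Rounding up, n = 297.

297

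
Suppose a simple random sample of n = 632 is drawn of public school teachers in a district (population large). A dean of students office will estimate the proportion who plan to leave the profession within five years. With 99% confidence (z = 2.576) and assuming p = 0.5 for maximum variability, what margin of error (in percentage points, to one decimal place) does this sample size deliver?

5.1

SE(p̂) = √[p(1−p)/n] = √[0.2500/632] = 0.01989.
E = z × SE = 2.576 × 0.01989 = 0.05123, or 5.1 percentage points.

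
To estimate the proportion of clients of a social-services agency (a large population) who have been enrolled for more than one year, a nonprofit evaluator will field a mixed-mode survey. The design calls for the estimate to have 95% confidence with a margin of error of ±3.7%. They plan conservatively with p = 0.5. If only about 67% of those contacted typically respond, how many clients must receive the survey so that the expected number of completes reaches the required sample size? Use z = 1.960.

Completed interviews needed: n₀ = 1.960² × 0.2500 / 0.037² ≈ 701.53 → 702.
At a 67% response rate, contacts needed = 702 / 0.67 ≈ 1047.76 → 1048.

1048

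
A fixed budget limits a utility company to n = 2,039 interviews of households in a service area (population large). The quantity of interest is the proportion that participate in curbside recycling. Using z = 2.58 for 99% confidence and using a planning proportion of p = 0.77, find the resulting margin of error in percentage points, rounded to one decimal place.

2.4

SE(p̂) = √[p(1−p)/n] = √[0.1771/2039] = 0.00932.
E = z × SE = 2.58 × 0.00932 = 0.02404, or 2.4 percentage points.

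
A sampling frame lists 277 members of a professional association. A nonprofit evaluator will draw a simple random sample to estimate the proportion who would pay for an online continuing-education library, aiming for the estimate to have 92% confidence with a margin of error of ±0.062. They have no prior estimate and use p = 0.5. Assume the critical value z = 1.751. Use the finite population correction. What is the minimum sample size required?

117

Unadjusted: n₀ = 1.751² × 0.50 × 0.50 / 0.062² ≈ 199.40, so n₀ = 200.
Finite population correction with N = 277: n = n₀ / (1 + (n₀−1)/N) = 200 / (1 + 199/277) = 200 / 1.7184 ≈ 116.39.
Rounding up, n = 117.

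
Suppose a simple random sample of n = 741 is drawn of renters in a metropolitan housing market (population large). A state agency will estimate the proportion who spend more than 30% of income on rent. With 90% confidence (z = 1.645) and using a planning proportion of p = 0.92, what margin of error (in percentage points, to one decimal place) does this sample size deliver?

1.6

SE(p̂) = √[p(1−p)/n] = √[0.0736/741] = 0.00997.
E = z × SE = 1.645 × 0.00997 = 0.01639, or 1.6 percentage points.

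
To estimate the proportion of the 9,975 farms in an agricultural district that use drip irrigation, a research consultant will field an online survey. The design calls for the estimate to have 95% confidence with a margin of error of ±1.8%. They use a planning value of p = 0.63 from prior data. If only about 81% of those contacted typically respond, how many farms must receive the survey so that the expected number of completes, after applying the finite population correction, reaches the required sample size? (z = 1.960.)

Completed interviews needed (unadjusted): n₀ = 1.960² × 0.2331 / 0.018² ≈ 2763.82 → 2764.
FPC for N = 9,975: n = 2764 / (1 + 2763/9975) = 2764 / 1.2770 ≈ 2164.46 → 2165.
At an 81% response rate, contacts needed = 2165 / 0.81 ≈ 2672.84 → 2673.

2673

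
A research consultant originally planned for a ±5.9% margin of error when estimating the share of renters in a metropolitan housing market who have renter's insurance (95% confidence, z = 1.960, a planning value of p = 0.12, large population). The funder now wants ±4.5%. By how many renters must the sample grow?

84

At ±5.9%: n = 1.960² × 0.1056 / 0.059² ≈ 116.54 → 117.
At ±4.5%: n = 1.960² × 0.1056 / 0.045² ≈ 200.33 → 201.
Additional respondents: 201 − 117 = 84.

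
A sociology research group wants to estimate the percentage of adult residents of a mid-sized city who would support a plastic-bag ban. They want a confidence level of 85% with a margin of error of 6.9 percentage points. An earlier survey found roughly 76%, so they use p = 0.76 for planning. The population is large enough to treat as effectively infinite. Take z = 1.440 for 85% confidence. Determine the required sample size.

80

With p = 0.76, p(1−p) = 0.1824.
n = z²·p(1−p)/E² = 1.440² × 0.1824 / 0.069² = 2.0736 × 0.1824 / 0.004761 ≈ 79.44.
Rounding up gives n = 80.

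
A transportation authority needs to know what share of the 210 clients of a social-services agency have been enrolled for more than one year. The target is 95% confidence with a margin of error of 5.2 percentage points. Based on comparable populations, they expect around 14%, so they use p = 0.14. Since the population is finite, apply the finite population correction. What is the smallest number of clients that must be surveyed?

95

For 95% confidence, z = 1.960.
Unadjusted: n₀ = 1.960² × 0.14 × 0.86 / 0.052² ≈ 171.05, so n₀ = 172.
Finite population correction with N = 210: n = n₀ / (1 + (n₀−1)/N) = 172 / (1 + 171/210) = 172 / 1.8143 ≈ 94.80.
Rounding up, n = 95.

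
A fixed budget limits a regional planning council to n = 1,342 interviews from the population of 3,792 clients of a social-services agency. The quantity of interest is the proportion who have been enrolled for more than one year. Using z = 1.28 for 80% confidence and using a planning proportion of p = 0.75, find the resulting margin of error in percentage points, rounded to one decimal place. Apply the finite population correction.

Finite-population factor: (N−n)/(N−1) = (3792−1342)/(3792−1) = 0.6463.
SE(p̂) = √[p(1−p)/n · (N−n)/(N−1)] = √[0.1875/1342 × 0.6463] = 0.00950.
E = z × SE = 1.28 × 0.00950 = 0.01216 ≈ 1.2 percentage points.

1.2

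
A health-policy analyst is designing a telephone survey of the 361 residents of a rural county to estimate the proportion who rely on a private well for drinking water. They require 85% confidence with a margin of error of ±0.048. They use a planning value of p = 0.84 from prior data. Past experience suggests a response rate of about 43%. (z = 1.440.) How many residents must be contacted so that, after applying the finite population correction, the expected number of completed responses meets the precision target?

212

Completed interviews needed (unadjusted): n₀ = 1.440² × 0.1344 / 0.048² ≈ 120.96 → 121.
FPC for N = 361: n = 121 / (1 + 120/361) = 121 / 1.3324 ≈ 90.81 → 91.
At a 43% response rate, contacts needed = 91 / 0.43 ≈ 211.63 → 212.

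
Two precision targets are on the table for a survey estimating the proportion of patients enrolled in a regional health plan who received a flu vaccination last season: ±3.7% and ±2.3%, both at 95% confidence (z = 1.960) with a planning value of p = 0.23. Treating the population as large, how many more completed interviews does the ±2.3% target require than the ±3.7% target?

790

At ±3.7%: n = 1.960² × 0.1771 / 0.037² ≈ 496.97 → 497.
At ±2.3%: n = 1.960² × 0.1771 / 0.023² ≈ 1286.10 → 1287.
Additional respondents: 1287 − 497 = 790.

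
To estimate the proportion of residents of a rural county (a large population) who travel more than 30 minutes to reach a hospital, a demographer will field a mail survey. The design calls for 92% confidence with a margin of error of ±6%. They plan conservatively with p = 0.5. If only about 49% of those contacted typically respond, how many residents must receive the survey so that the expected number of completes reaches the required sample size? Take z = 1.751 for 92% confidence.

435

Completed interviews needed: n₀ = 1.751² × 0.2500 / 0.060² ≈ 212.92 → 213.
At a 49% response rate, contacts needed = 213 / 0.49 ≈ 434.69 → 435.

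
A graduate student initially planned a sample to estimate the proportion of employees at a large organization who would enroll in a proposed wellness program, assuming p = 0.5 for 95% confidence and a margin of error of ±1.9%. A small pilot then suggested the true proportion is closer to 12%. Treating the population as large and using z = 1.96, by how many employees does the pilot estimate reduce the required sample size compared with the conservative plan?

1537

Conservative (p = 0.5): n = 1.96² × 0.25 / 0.019² ≈ 2660.39 → 2661.
Using p = 0.12: p(1−p) = 0.1056, so n = 1.96² × 0.1056 / 0.019² ≈ 1123.75 → 1124.
Reduction: 2661 − 1124 = 1537.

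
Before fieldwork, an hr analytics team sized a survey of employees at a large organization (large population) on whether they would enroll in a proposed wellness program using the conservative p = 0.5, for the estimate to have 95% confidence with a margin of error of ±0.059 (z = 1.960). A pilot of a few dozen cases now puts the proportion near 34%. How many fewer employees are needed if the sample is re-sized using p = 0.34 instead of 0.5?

Conservative (p = 0.5): n = 1.960² × 0.25 / 0.059² ≈ 275.90 → 276.
Using p = 0.34: p(1−p) = 0.2244, so n = 1.960² × 0.2244 / 0.059² ≈ 247.65 → 248.
Reduction: 276 − 248 = 28.

28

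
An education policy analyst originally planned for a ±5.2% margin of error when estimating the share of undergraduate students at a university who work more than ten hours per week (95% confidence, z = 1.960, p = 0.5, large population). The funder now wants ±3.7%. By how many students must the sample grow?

346

At ±5.2%: n = 1.960² × 0.2500 / 0.052² ≈ 355.18 → 356.
At ±3.7%: n = 1.960² × 0.2500 / 0.037² ≈ 701.53 → 702.
Additional respondents: 702 − 356 = 346.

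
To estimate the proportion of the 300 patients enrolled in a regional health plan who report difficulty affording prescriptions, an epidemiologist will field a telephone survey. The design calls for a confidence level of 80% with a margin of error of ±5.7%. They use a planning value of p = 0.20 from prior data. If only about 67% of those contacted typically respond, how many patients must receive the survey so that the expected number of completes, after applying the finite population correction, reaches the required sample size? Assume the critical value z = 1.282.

96

Completed interviews needed (unadjusted): n₀ = 1.282² × 0.1600 / 0.057² ≈ 80.94 → 81.
FPC for N = 300: n = 81 / (1 + 80/300) = 81 / 1.2667 ≈ 63.95 → 64.
At a 67% response rate, contacts needed = 64 / 0.67 ≈ 95.52 → 96.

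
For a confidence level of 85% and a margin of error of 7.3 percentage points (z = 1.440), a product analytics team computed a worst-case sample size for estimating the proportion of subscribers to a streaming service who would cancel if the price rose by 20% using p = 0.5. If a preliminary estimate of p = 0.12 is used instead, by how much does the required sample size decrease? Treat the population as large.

Conservative (p = 0.5): n = 1.440² × 0.25 / 0.073² ≈ 97.28 → 98.
Using p = 0.12: p(1−p) = 0.1056, so n = 1.440² × 0.1056 / 0.073² ≈ 41.09 → 42.
Reduction: 98 − 42 = 56.

56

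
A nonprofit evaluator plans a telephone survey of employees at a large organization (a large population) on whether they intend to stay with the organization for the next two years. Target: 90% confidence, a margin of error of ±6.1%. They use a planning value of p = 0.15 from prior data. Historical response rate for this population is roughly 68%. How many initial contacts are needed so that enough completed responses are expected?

137

For 90% confidence, z = 1.645.
Completed interviews needed: n₀ = 1.645² × 0.1275 / 0.061² ≈ 92.72 → 93.
At a 68% response rate, contacts needed = 93 / 0.68 ≈ 136.76 → 137.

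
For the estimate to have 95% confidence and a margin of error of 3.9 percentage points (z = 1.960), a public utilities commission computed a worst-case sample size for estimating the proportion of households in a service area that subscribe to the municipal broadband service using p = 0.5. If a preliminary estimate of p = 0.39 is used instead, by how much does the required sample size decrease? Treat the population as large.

31

Conservative (p = 0.5): n = 1.960² × 0.25 / 0.039² ≈ 631.43 → 632.
Using p = 0.39: p(1−p) = 0.2379, so n = 1.960² × 0.2379 / 0.039² ≈ 600.87 → 601.
Reduction: 632 − 601 = 31.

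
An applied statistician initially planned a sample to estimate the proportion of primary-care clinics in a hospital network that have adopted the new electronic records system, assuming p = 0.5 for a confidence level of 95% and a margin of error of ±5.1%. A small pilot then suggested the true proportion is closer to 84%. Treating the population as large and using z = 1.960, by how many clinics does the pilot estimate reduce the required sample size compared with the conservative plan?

Conservative (p = 0.5): n = 1.960² × 0.25 / 0.051² ≈ 369.24 → 370.
Using p = 0.84: p(1−p) = 0.1344, so n = 1.960² × 0.1344 / 0.051² ≈ 198.50 → 199.
Reduction: 370 − 199 = 171.

171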